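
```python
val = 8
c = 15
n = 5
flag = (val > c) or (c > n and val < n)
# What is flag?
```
Trace:
  val=8
  val=8, c=15
  val=8, c=15, n=5
  val=8, c=15, n=5, flag=False

Final answer: False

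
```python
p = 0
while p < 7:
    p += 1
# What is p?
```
Trace:
  p=0
  p=1
  p=2
  p=3
  p=4
  p=5
  p=6
  p=7

Final answer: 7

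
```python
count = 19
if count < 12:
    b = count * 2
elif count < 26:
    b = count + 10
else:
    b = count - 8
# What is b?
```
Trace:
  count=19
  count=19, b=29

Final answer: 29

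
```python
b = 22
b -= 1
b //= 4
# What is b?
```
Trace:
  b=22
  b=21
  b=5

Final answer: 5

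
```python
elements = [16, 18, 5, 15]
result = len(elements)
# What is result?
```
Trace:
  elements=[16, 18, 5, 15]
  elements=[16, 18, 5, 15], result=4

Final answer: 4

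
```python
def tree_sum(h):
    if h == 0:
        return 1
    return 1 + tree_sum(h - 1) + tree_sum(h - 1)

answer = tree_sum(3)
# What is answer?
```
Call trace (a repeated sub-call is expanded the first time; later identical calls just restate its return value):
tree_sum(h=3)
  tree_sum(h=2)
    tree_sum(h=1)
      tree_sum(h=0)
      -> return 1
      tree_sum(h=0)
      -> return 1
    -> return 3
    tree_sum(h=1) -> return 3  (same call as traced above)
  -> return 7
  tree_sum(h=2) -> return 7  (same call as traced above)
-> return 15

Final answer: 15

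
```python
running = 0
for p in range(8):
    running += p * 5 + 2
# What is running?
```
Trace:
  running=0
  running=2, p=0
  running=9, p=1
  running=21, p=2
  running=38, p=3
  running=60, p=4
  running=87, p=5
  running=119, p=6
  running=156, p=7

Final answer: 156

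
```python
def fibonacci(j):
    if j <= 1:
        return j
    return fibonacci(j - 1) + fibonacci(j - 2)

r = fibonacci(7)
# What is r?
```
Call trace (a repeated sub-call is expanded the first time; later identical calls just restate its return value):
fibonacci(j=7)
  fibonacci(j=6)
    fibonacci(j=5)
      fibonacci(j=4)
        fibonacci(j=3)
          fibonacci(j=2)
            fibonacci(j=1)
            -> return 1
            fibonacci(j=0)
            -> return 0
          -> return 1
          fibonacci(j=1)
          -> return 1
        -> return 2
        fibonacci(j=2) -> return 1  (same call as traced above)
      -> return 3
      fibonacci(j=3) -> return 2  (same call as traced above)
    -> return 5
    fibonacci(j=4) -> return 3  (same call as traced above)
  -> return 8
  fibonacci(j=5) -> return 5  (same call as traced above)
-> return 13

Final answer: 13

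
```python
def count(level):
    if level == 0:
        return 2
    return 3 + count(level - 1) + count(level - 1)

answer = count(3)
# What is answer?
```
Call trace (a repeated sub-call is expanded the first time; later identical calls just restate its return value):
count(level=3)
  count(level=2)
    count(level=1)
      count(level=0)
      -> return 2
      count(level=0)
      -> return 2
    -> return 7
    count(level=1) -> return 7  (same call as traced above)
  -> return 17
  count(level=2) -> return 17  (same call as traced above)
-> return 37

Final answer: 37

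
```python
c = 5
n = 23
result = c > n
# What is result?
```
Trace:
  c=5
  c=5, n=23
  c=5, n=23, result=False

Final answer: False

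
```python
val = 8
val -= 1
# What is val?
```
Trace:
  val=8
  val=7

Final answer: 7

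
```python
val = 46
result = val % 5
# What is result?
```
Trace:
  val=46
  val=46, result=1

Final answer: 1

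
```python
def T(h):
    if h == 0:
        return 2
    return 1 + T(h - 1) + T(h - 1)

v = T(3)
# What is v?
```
Call trace (a repeated sub-call is expanded the first time; later identical calls just restate its return value):
T(h=3)
  T(h=2)
    T(h=1)
      T(h=0)
      -> return 2
      T(h=0)
      -> return 2
    -> return 5
    T(h=1) -> return 5  (same call as traced above)
  -> return 11
  T(h=2) -> return 11  (same call as traced above)
-> return 23

Final answer: 23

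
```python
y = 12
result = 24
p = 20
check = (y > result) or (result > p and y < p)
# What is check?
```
Trace:
  y=12
  y=12, result=24
  y=12, result=24, p=20
  y=12, result=24, p=20, check=True

Final answer: True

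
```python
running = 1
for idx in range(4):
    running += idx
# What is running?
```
Trace:
  running=1
  running=1, idx=0
  running=2, idx=1
  running=4, idx=2
  running=7, idx=3

Final answer: 7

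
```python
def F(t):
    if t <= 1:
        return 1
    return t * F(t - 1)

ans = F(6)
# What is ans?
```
Call trace:
F(t=6)
  F(t=5)
    F(t=4)
      F(t=3)
        F(t=2)
          F(t=1)
          -> return 1
        -> return 2
      -> return 6
    -> return 24
  -> return 120
-> return 720

Final answer: 720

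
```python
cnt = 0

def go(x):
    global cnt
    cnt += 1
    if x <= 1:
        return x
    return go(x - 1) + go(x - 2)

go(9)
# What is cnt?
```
Call trace (a repeated sub-call is expanded the first time; later identical calls just restate its return value):
go(x=9)
  go(x=8)
    go(x=7)
      go(x=6)
        go(x=5)
          go(x=4)
            go(x=3)
              go(x=2)
                go(x=1)
                -> return 1
                go(x=0)
                -> return 0
              -> return 1
              go(x=1)
              -> return 1
            -> return 2
            go(x=2) -> return 1  (same call as traced above)
          -> return 3
          go(x=3) -> return 2  (same call as traced above)
        -> return 5
        go(x=4) -> return 3  (same call as traced above)
      -> return 8
      go(x=5) -> return 5  (same call as traced above)
    -> return 13
    go(x=6) -> return 8  (same call as traced above)
  -> return 21
  go(x=7) -> return 13  (same call as traced above)
-> return 34

cnt is incremented once per call, so count the calls in each subtree. Let C(x) = number of calls made by go(x).
C(0) = C(1) = 1 (base case, no recursion); C(x) = 1 + C(x - 1) + C(x - 2) otherwise.
C(2) = 1 + C(1) + C(0) = 1 + 1 + 1 = 3
C(3) = 1 + C(2) + C(1) = 1 + 3 + 1 = 5
C(4) = 1 + C(3) + C(2) = 1 + 5 + 3 = 9
C(5) = 1 + C(4) + C(3) = 1 + 9 + 5 = 15
C(6) = 1 + C(5) + C(4) = 1 + 15 + 9 = 25
C(7) = 1 + C(6) + C(5) = 1 + 25 + 15 = 41
C(8) = 1 + C(7) + C(6) = 1 + 41 + 25 = 67
C(9) = 1 + C(8) + C(7) = 1 + 67 + 41 = 109
cnt = C(9) = 109

Final answer: 109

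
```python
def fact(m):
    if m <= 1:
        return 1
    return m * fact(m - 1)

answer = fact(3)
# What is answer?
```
Call trace:
fact(m=3)
  fact(m=2)
    fact(m=1)
    -> return 1
  -> return 2
-> return 6

Final answer: 6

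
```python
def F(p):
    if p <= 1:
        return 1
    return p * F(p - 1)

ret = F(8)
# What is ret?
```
Call trace:
F(p=8)
  F(p=7)
    F(p=6)
      F(p=5)
        F(p=4)
          F(p=3)
            F(p=2)
              F(p=1)
              -> return 1
            -> return 2
          -> return 6
        -> return 24
      -> return 120
    -> return 720
  -> return 5040
-> return 40320

Final answer: 40320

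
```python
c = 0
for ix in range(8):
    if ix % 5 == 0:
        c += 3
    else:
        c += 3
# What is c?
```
Trace:
  c=0
  c=3, ix=0
  c=6, ix=1
  c=9, ix=2
  c=12, ix=3
  c=15, ix=4
  c=18, ix=5
  c=21, ix=6
  c=24, ix=7

Final answer: 24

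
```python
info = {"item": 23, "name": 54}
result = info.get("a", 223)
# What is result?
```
Trace:
  info={'item': 23, 'name': 54}
  info={'item': 23, 'name': 54}, result=223

Final answer: 223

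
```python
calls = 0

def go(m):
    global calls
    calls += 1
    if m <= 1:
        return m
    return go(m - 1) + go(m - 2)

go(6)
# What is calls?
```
Call trace (a repeated sub-call is expanded the first time; later identical calls just restate its return value):
go(m=6)
  go(m=5)
    go(m=4)
      go(m=3)
        go(m=2)
          go(m=1)
          -> return 1
          go(m=0)
          -> return 0
        -> return 1
        go(m=1)
        -> return 1
      -> return 2
      go(m=2) -> return 1  (same call as traced above)
    -> return 3
    go(m=3) -> return 2  (same call as traced above)
  -> return 5
  go(m=4) -> return 3  (same call as traced above)
-> return 8

calls is incremented once per call, so count the calls in each subtree. Let C(m) = number of calls made by go(m).
C(0) = C(1) = 1 (base case, no recursion); C(m) = 1 + C(m - 1) + C(m - 2) otherwise.
C(2) = 1 + C(1) + C(0) = 1 + 1 + 1 = 3
C(3) = 1 + C(2) + C(1) = 1 + 3 + 1 = 5
C(4) = 1 + C(3) + C(2) = 1 + 5 + 3 = 9
C(5) = 1 + C(4) + C(3) = 1 + 9 + 5 = 15
C(6) = 1 + C(5) + C(4) = 1 + 15 + 9 = 25
calls = C(6) = 25

Final answer: 25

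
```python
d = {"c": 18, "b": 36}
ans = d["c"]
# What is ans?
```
Trace:
  d={'c': 18, 'b': 36}
  d={'c': 18, 'b': 36}, ans=18

Final answer: 18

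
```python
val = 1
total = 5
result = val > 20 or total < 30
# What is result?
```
Trace:
  val=1
  val=1, total=5
  val=1, total=5, result=True

Final answer: True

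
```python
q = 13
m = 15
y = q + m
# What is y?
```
Trace:
  q=13
  q=13, m=15
  q=13, m=15, y=28

Final answer: 28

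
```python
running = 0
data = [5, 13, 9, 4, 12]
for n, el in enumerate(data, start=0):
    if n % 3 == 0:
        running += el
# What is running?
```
Trace:
  running=0
  running=5, n=0, el=5
  running=5, n=1, el=13
  running=5, n=2, el=9
  running=9, n=3, el=4
  running=9, n=4, el=12

Final answer: 9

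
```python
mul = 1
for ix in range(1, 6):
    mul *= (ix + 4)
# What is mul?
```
Trace:
  mul=1
  mul=5, ix=1
  mul=30, ix=2
  mul=210, ix=3
  mul=1680, ix=4
  mul=15120, ix=5

Final answer: 15120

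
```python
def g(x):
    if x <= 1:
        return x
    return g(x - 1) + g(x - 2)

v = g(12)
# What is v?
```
Call trace (a repeated sub-call is expanded the first time; later identical calls just restate its return value):
g(x=12)
  g(x=11)
    g(x=10)
      g(x=9)
        g(x=8)
          g(x=7)
            g(x=6)
              g(x=5)
                g(x=4)
                  g(x=3)
                    g(x=2)
                      g(x=1)
                      -> return 1
                      g(x=0)
                      -> return 0
                    -> return 1
                    g(x=1)
                    -> return 1
                  -> return 2
                  g(x=2) -> return 1  (same call as traced above)
                -> return 3
                g(x=3) -> return 2  (same call as traced above)
              -> return 5
              g(x=4) -> return 3  (same call as traced above)
            -> return 8
            g(x=5) -> return 5  (same call as traced above)
          -> return 13
          g(x=6) -> return 8  (same call as traced above)
        -> return 21
        g(x=7) -> return 13  (same call as traced above)
      -> return 34
      g(x=8) -> return 21  (same call as traced above)
    -> return 55
    g(x=9) -> return 34  (same call as traced above)
  -> return 89
  g(x=10) -> return 55  (same call as traced above)
-> return 144

Final answer: 144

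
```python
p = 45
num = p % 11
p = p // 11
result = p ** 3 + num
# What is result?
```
Trace:
  p=45
  p=45, num=1
  p=4, num=1
  p=4, num=1, result=65

Final answer: 65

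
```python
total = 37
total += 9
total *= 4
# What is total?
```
Trace:
  total=37
  total=46
  total=184

Final answer: 184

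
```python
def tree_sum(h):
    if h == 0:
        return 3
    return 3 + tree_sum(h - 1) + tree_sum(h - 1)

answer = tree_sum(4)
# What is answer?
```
Call trace (a repeated sub-call is expanded the first time; later identical calls just restate its return value):
tree_sum(h=4)
  tree_sum(h=3)
    tree_sum(h=2)
      tree_sum(h=1)
        tree_sum(h=0)
        -> return 3
        tree_sum(h=0)
        -> return 3
      -> return 9
      tree_sum(h=1) -> return 9  (same call as traced above)
    -> return 21
    tree_sum(h=2) -> return 21  (same call as traced above)
  -> return 45
  tree_sum(h=3) -> return 45  (same call as traced above)
-> return 93

Final answer: 93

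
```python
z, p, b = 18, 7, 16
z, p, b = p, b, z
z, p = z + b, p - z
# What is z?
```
Trace:
  z=18, p=7, b=16
  z=7, p=16, b=18
  z=25, p=9, b=18

Final answer: 25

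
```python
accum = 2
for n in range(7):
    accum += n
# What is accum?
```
Trace:
  accum=2
  accum=2, n=0
  accum=3, n=1
  accum=5, n=2
  accum=8, n=3
  accum=12, n=4
  accum=17, n=5
  accum=23, n=6

Final answer: 23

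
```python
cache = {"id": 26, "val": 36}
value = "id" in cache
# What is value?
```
Trace:
  cache={'id': 26, 'val': 36}
  cache={'id': 26, 'val': 36}, value=True

Final answer: True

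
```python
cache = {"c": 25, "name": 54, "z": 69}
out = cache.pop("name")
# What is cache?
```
Trace:
  cache={'c': 25, 'name': 54, 'z': 69}
  cache={'c': 25, 'z': 69}, out=54

Final answer: {'c': 25, 'z': 69}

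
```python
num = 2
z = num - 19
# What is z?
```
Trace:
  num=2
  num=2, z=-17

Final answer: -17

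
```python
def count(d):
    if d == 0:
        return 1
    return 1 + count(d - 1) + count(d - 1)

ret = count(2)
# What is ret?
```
Call trace (a repeated sub-call is expanded the first time; later identical calls just restate its return value):
count(d=2)
  count(d=1)
    count(d=0)
    -> return 1
    count(d=0)
    -> return 1
  -> return 3
  count(d=1) -> return 3  (same call as traced above)
-> return 7

Final answer: 7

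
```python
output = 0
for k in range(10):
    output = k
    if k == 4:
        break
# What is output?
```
Trace:
  output=0
  output=0, k=0
  output=1, k=1
  output=2, k=2
  output=3, k=3
  output=4, k=4

Final answer: 4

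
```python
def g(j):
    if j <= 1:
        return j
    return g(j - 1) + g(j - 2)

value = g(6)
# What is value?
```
Call trace (a repeated sub-call is expanded the first time; later identical calls just restate its return value):
g(j=6)
  g(j=5)
    g(j=4)
      g(j=3)
        g(j=2)
          g(j=1)
          -> return 1
          g(j=0)
          -> return 0
        -> return 1
        g(j=1)
        -> return 1
      -> return 2
      g(j=2) -> return 1  (same call as traced above)
    -> return 3
    g(j=3) -> return 2  (same call as traced above)
  -> return 5
  g(j=4) -> return 3  (same call as traced above)
-> return 8

Final answer: 8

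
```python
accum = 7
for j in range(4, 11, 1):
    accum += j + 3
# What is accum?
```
Trace:
  accum=7
  accum=14, j=4
  accum=22, j=5
  accum=31, j=6
  accum=41, j=7
  accum=52, j=8
  accum=64, j=9
  accum=77, j=10

Final answer: 77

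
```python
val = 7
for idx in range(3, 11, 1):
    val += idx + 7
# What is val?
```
Trace:
  val=7
  val=17, idx=3
  val=28, idx=4
  val=40, idx=5
  val=53, idx=6
  val=67, idx=7
  val=82, idx=8
  val=98, idx=9
  val=115, idx=10

Final answer: 115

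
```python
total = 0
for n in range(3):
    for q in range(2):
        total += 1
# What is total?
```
Trace:
  total=0
  total=1, n=0, q=0
  total=2, n=0, q=1
  total=3, n=1, q=0
  total=4, n=1, q=1
  total=5, n=2, q=0
  total=6, n=2, q=1

Final answer: 6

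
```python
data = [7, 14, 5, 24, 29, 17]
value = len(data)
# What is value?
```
Trace:
  data=[7, 14, 5, 24, 29, 17]
  data=[7, 14, 5, 24, 29, 17], value=6

Final answer: 6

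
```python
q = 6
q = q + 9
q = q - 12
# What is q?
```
Trace:
  q=6
  q=15
  q=3

Final answer: 3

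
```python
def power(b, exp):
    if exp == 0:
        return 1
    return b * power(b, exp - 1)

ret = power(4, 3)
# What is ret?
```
Call trace:
power(b=4, exp=3)
  power(b=4, exp=2)
    power(b=4, exp=1)
      power(b=4, exp=0)
      -> return 1
    -> return 4
  -> return 16
-> return 64

Final answer: 64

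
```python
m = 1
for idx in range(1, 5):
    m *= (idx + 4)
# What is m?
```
Trace:
  m=1
  m=5, idx=1
  m=30, idx=2
  m=210, idx=3
  m=1680, idx=4

Final answer: 1680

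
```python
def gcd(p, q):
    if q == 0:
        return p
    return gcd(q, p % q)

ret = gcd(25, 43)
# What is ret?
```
Call trace:
gcd(p=25, q=43)
  gcd(p=43, q=25)
    gcd(p=25, q=18)
      gcd(p=18, q=7)
        gcd(p=7, q=4)
          gcd(p=4, q=3)
            gcd(p=3, q=1)
              gcd(p=1, q=0)
              -> return 1
            -> return 1
          -> return 1
        -> return 1
      -> return 1
    -> return 1
  -> return 1
-> return 1

Final answer: 1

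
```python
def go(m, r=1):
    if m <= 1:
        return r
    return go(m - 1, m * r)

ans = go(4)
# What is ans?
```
Call trace:
go(m=4, r=1)
  go(m=3, r=4)
    go(m=2, r=12)
      go(m=1, r=24)
      -> return 24
    -> return 24
  -> return 24
-> return 24

Final answer: 24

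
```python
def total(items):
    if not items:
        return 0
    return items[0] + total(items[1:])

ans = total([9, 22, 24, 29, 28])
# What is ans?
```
Call trace:
total(items=[9, 22, 24, 29, 28])
  total(items=[22, 24, 29, 28])
    total(items=[24, 29, 28])
      total(items=[29, 28])
        total(items=[28])
          total(items=[])
          -> return 0
        -> return 28
      -> return 57
    -> return 81
  -> return 103
-> return 112

Final answer: 112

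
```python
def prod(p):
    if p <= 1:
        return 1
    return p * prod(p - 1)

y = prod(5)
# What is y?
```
Call trace:
prod(p=5)
  prod(p=4)
    prod(p=3)
      prod(p=2)
        prod(p=1)
        -> return 1
      -> return 2
    -> return 6
  -> return 24
-> return 120

Final answer: 120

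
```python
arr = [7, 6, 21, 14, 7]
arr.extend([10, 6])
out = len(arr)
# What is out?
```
Trace:
  arr=[7, 6, 21, 14, 7]
  arr=[7, 6, 21, 14, 7, 10, 6]
  arr=[7, 6, 21, 14, 7, 10, 6], out=7

Final answer: 7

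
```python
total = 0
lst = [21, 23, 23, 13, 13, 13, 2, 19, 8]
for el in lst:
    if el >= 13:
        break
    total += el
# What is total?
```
Trace:
  total=0
  total=0, el=21

Final answer: 0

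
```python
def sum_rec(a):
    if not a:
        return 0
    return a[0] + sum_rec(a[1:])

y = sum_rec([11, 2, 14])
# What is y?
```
Call trace:
sum_rec(a=[11, 2, 14])
  sum_rec(a=[2, 14])
    sum_rec(a=[14])
      sum_rec(a=[])
      -> return 0
    -> return 14
  -> return 16
-> return 27

Final answer: 27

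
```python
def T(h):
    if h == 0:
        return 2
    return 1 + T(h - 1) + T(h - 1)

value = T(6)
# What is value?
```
Call trace (a repeated sub-call is expanded the first time; later identical calls just restate its return value):
T(h=6)
  T(h=5)
    T(h=4)
      T(h=3)
        T(h=2)
          T(h=1)
            T(h=0)
            -> return 2
            T(h=0)
            -> return 2
          -> return 5
          T(h=1) -> return 5  (same call as traced above)
        -> return 11
        T(h=2) -> return 11  (same call as traced above)
      -> return 23
      T(h=3) -> return 23  (same call as traced above)
    -> return 47
    T(h=4) -> return 47  (same call as traced above)
  -> return 95
  T(h=5) -> return 95  (same call as traced above)
-> return 191

Final answer: 191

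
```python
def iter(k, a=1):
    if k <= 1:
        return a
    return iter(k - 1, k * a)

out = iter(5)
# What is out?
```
Call trace:
iter(k=5, a=1)
  iter(k=4, a=5)
    iter(k=3, a=20)
      iter(k=2, a=60)
        iter(k=1, a=120)
        -> return 120
      -> return 120
    -> return 120
  -> return 120
-> return 120

Final answer: 120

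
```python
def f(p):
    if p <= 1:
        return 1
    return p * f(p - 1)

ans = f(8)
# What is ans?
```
Call trace:
f(p=8)
  f(p=7)
    f(p=6)
      f(p=5)
        f(p=4)
          f(p=3)
            f(p=2)
              f(p=1)
              -> return 1
            -> return 2
          -> return 6
        -> return 24
      -> return 120
    -> return 720
  -> return 5040
-> return 40320

Final answer: 40320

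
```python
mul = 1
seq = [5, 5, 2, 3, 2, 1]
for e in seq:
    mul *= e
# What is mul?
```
Trace:
  mul=1
  mul=5, e=5
  mul=25, e=5
  mul=50, e=2
  mul=150, e=3
  mul=300, e=2
  mul=300, e=1

Final answer: 300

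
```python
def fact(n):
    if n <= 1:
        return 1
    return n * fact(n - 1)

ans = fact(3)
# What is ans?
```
Call trace:
fact(n=3)
  fact(n=2)
    fact(n=1)
    -> return 1
  -> return 2
-> return 6

Final answer: 6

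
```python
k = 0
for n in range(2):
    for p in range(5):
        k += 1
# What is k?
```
Trace:
  k=0
  k=1, n=0, p=0
  k=2, n=0, p=1
  k=3, n=0, p=2
  k=4, n=0, p=3
  k=5, n=0, p=4
  k=6, n=1, p=0
  k=7, n=1, p=1
  k=8, n=1, p=2
  k=9, n=1, p=3
  k=10, n=1, p=4

Final answer: 10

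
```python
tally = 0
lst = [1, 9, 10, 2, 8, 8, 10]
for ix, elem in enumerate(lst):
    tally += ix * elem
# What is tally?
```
Trace:
  tally=0
  tally=0, ix=0, elem=1
  tally=9, ix=1, elem=9
  tally=29, ix=2, elem=10
  tally=35, ix=3, elem=2
  tally=67, ix=4, elem=8
  tally=107, ix=5, elem=8
  tally=167, ix=6, elem=10

Final answer: 167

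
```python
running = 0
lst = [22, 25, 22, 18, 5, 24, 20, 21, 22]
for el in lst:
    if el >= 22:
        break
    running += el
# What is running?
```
Trace:
  running=0
  running=0, el=22

Final answer: 0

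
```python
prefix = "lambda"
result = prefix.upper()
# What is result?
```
Trace:
  prefix='lambda'
  prefix='lambda', result='LAMBDA'

Final answer: 'LAMBDA'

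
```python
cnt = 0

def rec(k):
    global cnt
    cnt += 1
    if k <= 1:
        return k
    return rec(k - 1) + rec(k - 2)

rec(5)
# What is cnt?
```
Call trace (a repeated sub-call is expanded the first time; later identical calls just restate its return value):
rec(k=5)
  rec(k=4)
    rec(k=3)
      rec(k=2)
        rec(k=1)
        -> return 1
        rec(k=0)
        -> return 0
      -> return 1
      rec(k=1)
      -> return 1
    -> return 2
    rec(k=2) -> return 1  (same call as traced above)
  -> return 3
  rec(k=3) -> return 2  (same call as traced above)
-> return 5

cnt is incremented once per call, so count the calls in each subtree. Let C(k) = number of calls made by rec(k).
C(0) = C(1) = 1 (base case, no recursion); C(k) = 1 + C(k - 1) + C(k - 2) otherwise.
C(2) = 1 + C(1) + C(0) = 1 + 1 + 1 = 3
C(3) = 1 + C(2) + C(1) = 1 + 3 + 1 = 5
C(4) = 1 + C(3) + C(2) = 1 + 5 + 3 = 9
C(5) = 1 + C(4) + C(3) = 1 + 9 + 5 = 15
cnt = C(5) = 15

Final answer: 15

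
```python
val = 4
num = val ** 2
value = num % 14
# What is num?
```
Trace:
  val=4
  val=4, num=16
  val=4, num=16, value=2

Final answer: 16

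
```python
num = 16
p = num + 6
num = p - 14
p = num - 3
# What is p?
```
Trace:
  num=16
  num=16, p=22
  num=8, p=22
  num=8, p=5

Final answer: 5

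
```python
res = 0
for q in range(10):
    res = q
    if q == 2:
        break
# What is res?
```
Trace:
  res=0
  res=0, q=0
  res=1, q=1
  res=2, q=2

Final answer: 2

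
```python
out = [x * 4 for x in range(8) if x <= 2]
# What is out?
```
Trace:
  x=0
  x=1
  x=2
  x=3
  x=4
  x=5
  x=6
  x=7
  out=[0, 4, 8]

Final answer: [0, 4, 8]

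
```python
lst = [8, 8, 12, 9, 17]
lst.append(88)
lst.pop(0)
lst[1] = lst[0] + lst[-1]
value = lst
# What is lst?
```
Trace:
  lst=[8, 8, 12, 9, 17]
  lst=[8, 8, 12, 9, 17, 88]
  lst=[8, 12, 9, 17, 88]
  lst=[8, 96, 9, 17, 88]
  lst=[8, 96, 9, 17, 88], value=[8, 96, 9, 17, 88]

Final answer: [8, 96, 9, 17, 88]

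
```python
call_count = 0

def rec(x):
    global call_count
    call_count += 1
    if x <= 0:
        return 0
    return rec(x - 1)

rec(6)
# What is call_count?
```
Call trace:
rec(x=6)
  rec(x=5)
    rec(x=4)
      rec(x=3)
        rec(x=2)
          rec(x=1)
            rec(x=0)
            -> return 0
          -> return 0
        -> return 0
      -> return 0
    -> return 0
  -> return 0
-> return 0

call_count is incremented once per call. rec is entered once for each x = 6, 5, 4, 3, 2, 1, 0 (the x <= 0 call returns without recursing), i.e. 6 + 1 calls.
call_count = 7

Final answer: 7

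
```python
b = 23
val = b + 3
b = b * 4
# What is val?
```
Trace:
  b=23
  b=23, val=26
  b=92, val=26

Final answer: 26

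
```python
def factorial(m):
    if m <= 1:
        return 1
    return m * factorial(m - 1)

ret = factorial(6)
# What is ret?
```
Call trace:
factorial(m=6)
  factorial(m=5)
    factorial(m=4)
      factorial(m=3)
        factorial(m=2)
          factorial(m=1)
          -> return 1
        -> return 2
      -> return 6
    -> return 24
  -> return 120
-> return 720

Final answer: 720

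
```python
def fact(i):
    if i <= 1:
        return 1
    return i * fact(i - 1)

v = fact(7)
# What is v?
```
Call trace:
fact(i=7)
  fact(i=6)
    fact(i=5)
      fact(i=4)
        fact(i=3)
          fact(i=2)
            fact(i=1)
            -> return 1
          -> return 2
        -> return 6
      -> return 24
    -> return 120
  -> return 720
-> return 5040

Final answer: 5040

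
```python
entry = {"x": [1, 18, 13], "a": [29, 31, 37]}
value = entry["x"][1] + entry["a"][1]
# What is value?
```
Trace:
  entry={'x': [1, 18, 13], 'a': [29, 31, 37]}
  entry={'x': [1, 18, 13], 'a': [29, 31, 37]}, value=49

Final answer: 49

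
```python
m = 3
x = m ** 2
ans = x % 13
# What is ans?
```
Trace:
  m=3
  m=3, x=9
  m=3, x=9, ans=9

Final answer: 9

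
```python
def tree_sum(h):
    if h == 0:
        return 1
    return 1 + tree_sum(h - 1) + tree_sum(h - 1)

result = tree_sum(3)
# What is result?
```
Call trace (a repeated sub-call is expanded the first time; later identical calls just restate its return value):
tree_sum(h=3)
  tree_sum(h=2)
    tree_sum(h=1)
      tree_sum(h=0)
      -> return 1
      tree_sum(h=0)
      -> return 1
    -> return 3
    tree_sum(h=1) -> return 3  (same call as traced above)
  -> return 7
  tree_sum(h=2) -> return 7  (same call as traced above)
-> return 15

Final answer: 15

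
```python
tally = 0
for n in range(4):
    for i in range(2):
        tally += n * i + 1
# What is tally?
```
Trace:
  tally=0
  tally=1, n=0, i=0
  tally=2, n=0, i=1
  tally=3, n=1, i=0
  tally=5, n=1, i=1
  tally=6, n=2, i=0
  tally=9, n=2, i=1
  tally=10, n=3, i=0
  tally=14, n=3, i=1

Final answer: 14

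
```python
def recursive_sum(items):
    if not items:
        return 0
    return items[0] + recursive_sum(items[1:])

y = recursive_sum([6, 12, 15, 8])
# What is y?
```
Call trace:
recursive_sum(items=[6, 12, 15, 8])
  recursive_sum(items=[12, 15, 8])
    recursive_sum(items=[15, 8])
      recursive_sum(items=[8])
        recursive_sum(items=[])
        -> return 0
      -> return 8
    -> return 23
  -> return 35
-> return 41

Final answer: 41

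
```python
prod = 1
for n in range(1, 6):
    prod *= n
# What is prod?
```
Trace:
  prod=1
  prod=1, n=1
  prod=2, n=2
  prod=6, n=3
  prod=24, n=4
  prod=120, n=5

Final answer: 120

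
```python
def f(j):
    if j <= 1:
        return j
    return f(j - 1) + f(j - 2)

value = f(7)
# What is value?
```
Call trace (a repeated sub-call is expanded the first time; later identical calls just restate its return value):
f(j=7)
  f(j=6)
    f(j=5)
      f(j=4)
        f(j=3)
          f(j=2)
            f(j=1)
            -> return 1
            f(j=0)
            -> return 0
          -> return 1
          f(j=1)
          -> return 1
        -> return 2
        f(j=2) -> return 1  (same call as traced above)
      -> return 3
      f(j=3) -> return 2  (same call as traced above)
    -> return 5
    f(j=4) -> return 3  (same call as traced above)
  -> return 8
  f(j=5) -> return 5  (same call as traced above)
-> return 13

Final answer: 13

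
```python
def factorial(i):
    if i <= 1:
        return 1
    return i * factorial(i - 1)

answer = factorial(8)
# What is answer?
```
Call trace:
factorial(i=8)
  factorial(i=7)
    factorial(i=6)
      factorial(i=5)
        factorial(i=4)
          factorial(i=3)
            factorial(i=2)
              factorial(i=1)
              -> return 1
            -> return 2
          -> return 6
        -> return 24
      -> return 120
    -> return 720
  -> return 5040
-> return 40320

Final answer: 40320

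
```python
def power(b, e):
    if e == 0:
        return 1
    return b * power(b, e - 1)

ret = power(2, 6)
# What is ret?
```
Call trace:
power(b=2, e=6)
  power(b=2, e=5)
    power(b=2, e=4)
      power(b=2, e=3)
        power(b=2, e=2)
          power(b=2, e=1)
            power(b=2, e=0)
            -> return 1
          -> return 2
        -> return 4
      -> return 8
    -> return 16
  -> return 32
-> return 64

Final answer: 64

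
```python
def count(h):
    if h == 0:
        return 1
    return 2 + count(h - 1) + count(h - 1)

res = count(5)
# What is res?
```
Call trace (a repeated sub-call is expanded the first time; later identical calls just restate its return value):
count(h=5)
  count(h=4)
    count(h=3)
      count(h=2)
        count(h=1)
          count(h=0)
          -> return 1
          count(h=0)
          -> return 1
        -> return 4
        count(h=1) -> return 4  (same call as traced above)
      -> return 10
      count(h=2) -> return 10  (same call as traced above)
    -> return 22
    count(h=3) -> return 22  (same call as traced above)
  -> return 46
  count(h=4) -> return 46  (same call as traced above)
-> return 94

Final answer: 94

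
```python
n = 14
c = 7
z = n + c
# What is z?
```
Trace:
  n=14
  n=14, c=7
  n=14, c=7, z=21

Final answer: 21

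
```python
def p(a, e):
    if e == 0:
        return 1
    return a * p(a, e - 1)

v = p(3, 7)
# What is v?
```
Call trace:
p(a=3, e=7)
  p(a=3, e=6)
    p(a=3, e=5)
      p(a=3, e=4)
        p(a=3, e=3)
          p(a=3, e=2)
            p(a=3, e=1)
              p(a=3, e=0)
              -> return 1
            -> return 3
          -> return 9
        -> return 27
      -> return 81
    -> return 243
  -> return 729
-> return 2187

Final answer: 2187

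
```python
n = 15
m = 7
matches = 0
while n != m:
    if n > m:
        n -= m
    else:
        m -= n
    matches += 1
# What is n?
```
Trace:
  n=15
  n=15, m=7
  n=15, m=7, matches=0
  n=8, m=7, matches=1
  n=1, m=7, matches=2
  n=1, m=6, matches=3
  n=1, m=5, matches=4
  n=1, m=4, matches=5
  n=1, m=3, matches=6
  n=1, m=2, matches=7
  n=1, m=1, matches=8

Final answer: 1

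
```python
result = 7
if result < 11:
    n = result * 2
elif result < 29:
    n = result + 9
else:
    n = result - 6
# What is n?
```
Trace:
  result=7
  result=7, n=14

Final answer: 14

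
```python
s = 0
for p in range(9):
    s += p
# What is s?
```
Trace:
  s=0
  s=0, p=0
  s=1, p=1
  s=3, p=2
  s=6, p=3
  s=10, p=4
  s=15, p=5
  s=21, p=6
  s=28, p=7
  s=36, p=8

Final answer: 36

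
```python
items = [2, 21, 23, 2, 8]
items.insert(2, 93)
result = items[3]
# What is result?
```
Trace:
  items=[2, 21, 23, 2, 8]
  items=[2, 21, 93, 23, 2, 8]
  items=[2, 21, 93, 23, 2, 8], result=23

Final answer: 23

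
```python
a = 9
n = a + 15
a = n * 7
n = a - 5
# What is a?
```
Trace:
  a=9
  a=9, n=24
  a=168, n=24
  a=168, n=163

Final answer: 168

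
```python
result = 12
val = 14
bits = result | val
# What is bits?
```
Trace:
  result=12
  result=12, val=14
  result=12, val=14, bits=14

Final answer: 14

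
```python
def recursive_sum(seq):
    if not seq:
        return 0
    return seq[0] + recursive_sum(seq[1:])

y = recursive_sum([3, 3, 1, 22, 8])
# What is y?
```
Call trace:
recursive_sum(seq=[3, 3, 1, 22, 8])
  recursive_sum(seq=[3, 1, 22, 8])
    recursive_sum(seq=[1, 22, 8])
      recursive_sum(seq=[22, 8])
        recursive_sum(seq=[8])
          recursive_sum(seq=[])
          -> return 0
        -> return 8
      -> return 30
    -> return 31
  -> return 34
-> return 37

Final answer: 37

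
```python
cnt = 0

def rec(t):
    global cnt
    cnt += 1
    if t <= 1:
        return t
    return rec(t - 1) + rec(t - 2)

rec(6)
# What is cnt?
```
Call trace (a repeated sub-call is expanded the first time; later identical calls just restate its return value):
rec(t=6)
  rec(t=5)
    rec(t=4)
      rec(t=3)
        rec(t=2)
          rec(t=1)
          -> return 1
          rec(t=0)
          -> return 0
        -> return 1
        rec(t=1)
        -> return 1
      -> return 2
      rec(t=2) -> return 1  (same call as traced above)
    -> return 3
    rec(t=3) -> return 2  (same call as traced above)
  -> return 5
  rec(t=4) -> return 3  (same call as traced above)
-> return 8

cnt is incremented once per call, so count the calls in each subtree. Let C(t) = number of calls made by rec(t).
C(0) = C(1) = 1 (base case, no recursion); C(t) = 1 + C(t - 1) + C(t - 2) otherwise.
C(2) = 1 + C(1) + C(0) = 1 + 1 + 1 = 3
C(3) = 1 + C(2) + C(1) = 1 + 3 + 1 = 5
C(4) = 1 + C(3) + C(2) = 1 + 5 + 3 = 9
C(5) = 1 + C(4) + C(3) = 1 + 9 + 5 = 15
C(6) = 1 + C(5) + C(4) = 1 + 15 + 9 = 25
cnt = C(6) = 25

Final answer: 25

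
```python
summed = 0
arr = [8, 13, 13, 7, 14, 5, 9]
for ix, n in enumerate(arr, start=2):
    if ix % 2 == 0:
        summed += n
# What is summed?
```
Trace:
  summed=0
  summed=8, ix=2, n=8
  summed=8, ix=3, n=13
  summed=21, ix=4, n=13
  summed=21, ix=5, n=7
  summed=35, ix=6, n=14
  summed=35, ix=7, n=5
  summed=44, ix=8, n=9

Final answer: 44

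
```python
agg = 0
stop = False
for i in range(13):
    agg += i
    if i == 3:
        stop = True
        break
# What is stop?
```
Trace:
  agg=0
  agg=0, stop=False
  agg=0, stop=False, i=0
  agg=1, stop=False, i=1
  agg=3, stop=False, i=2
  agg=6, stop=True, i=3

Final answer: True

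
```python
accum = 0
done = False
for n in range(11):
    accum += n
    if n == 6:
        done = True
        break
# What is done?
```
Trace:
  accum=0
  accum=0, done=False
  accum=0, done=False, n=0
  accum=1, done=False, n=1
  accum=3, done=False, n=2
  accum=6, done=False, n=3
  accum=10, done=False, n=4
  accum=15, done=False, n=5
  accum=21, done=True, n=6

Final answer: True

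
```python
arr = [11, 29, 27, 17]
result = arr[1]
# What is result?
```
Trace:
  arr=[11, 29, 27, 17]
  arr=[11, 29, 27, 17], result=29

Final answer: 29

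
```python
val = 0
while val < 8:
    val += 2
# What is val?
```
Trace:
  val=0
  val=2
  val=4
  val=6
  val=8

Final answer: 8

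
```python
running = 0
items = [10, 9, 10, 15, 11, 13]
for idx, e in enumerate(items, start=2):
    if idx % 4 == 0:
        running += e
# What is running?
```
Trace:
  running=0
  running=0, idx=2, e=10
  running=0, idx=3, e=9
  running=10, idx=4, e=10
  running=10, idx=5, e=15
  running=10, idx=6, e=11
  running=10, idx=7, e=13

Final answer: 10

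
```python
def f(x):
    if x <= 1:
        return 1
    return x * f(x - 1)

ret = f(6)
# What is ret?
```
Call trace:
f(x=6)
  f(x=5)
    f(x=4)
      f(x=3)
        f(x=2)
          f(x=1)
          -> return 1
        -> return 2
      -> return 6
    -> return 24
  -> return 120
-> return 720

Final answer: 720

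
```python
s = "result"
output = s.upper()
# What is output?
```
Trace:
  s='result'
  s='result', output='RESULT'

Final answer: 'RESULT'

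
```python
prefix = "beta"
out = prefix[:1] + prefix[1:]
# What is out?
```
Trace:
  prefix='beta'
  prefix='beta', out='beta'

Final answer: 'beta'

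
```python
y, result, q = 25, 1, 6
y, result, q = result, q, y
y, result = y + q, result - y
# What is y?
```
Trace:
  y=25, result=1, q=6
  y=1, result=6, q=25
  y=26, result=5, q=25

Final answer: 26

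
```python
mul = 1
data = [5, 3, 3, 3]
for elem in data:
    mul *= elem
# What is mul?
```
Trace:
  mul=1
  mul=5, elem=5
  mul=15, elem=3
  mul=45, elem=3
  mul=135, elem=3

Final answer: 135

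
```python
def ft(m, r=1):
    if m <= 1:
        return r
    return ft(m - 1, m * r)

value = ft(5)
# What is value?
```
Call trace:
ft(m=5, r=1)
  ft(m=4, r=5)
    ft(m=3, r=20)
      ft(m=2, r=60)
        ft(m=1, r=120)
        -> return 120
      -> return 120
    -> return 120
  -> return 120
-> return 120

Final answer: 120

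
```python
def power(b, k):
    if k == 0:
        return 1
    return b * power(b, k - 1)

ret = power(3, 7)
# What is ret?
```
Call trace:
power(b=3, k=7)
  power(b=3, k=6)
    power(b=3, k=5)
      power(b=3, k=4)
        power(b=3, k=3)
          power(b=3, k=2)
            power(b=3, k=1)
              power(b=3, k=0)
              -> return 1
            -> return 3
          -> return 9
        -> return 27
      -> return 81
    -> return 243
  -> return 729
-> return 2187

Final answer: 2187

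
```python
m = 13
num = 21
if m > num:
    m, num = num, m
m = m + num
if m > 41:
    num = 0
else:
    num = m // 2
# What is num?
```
Trace:
  m=13
  m=13, num=21
  m=13, num=21
  m=34, num=21
  m=34, num=17

Final answer: 17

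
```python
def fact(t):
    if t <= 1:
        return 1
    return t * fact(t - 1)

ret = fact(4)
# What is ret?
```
Call trace:
fact(t=4)
  fact(t=3)
    fact(t=2)
      fact(t=1)
      -> return 1
    -> return 2
  -> return 6
-> return 24

Final answer: 24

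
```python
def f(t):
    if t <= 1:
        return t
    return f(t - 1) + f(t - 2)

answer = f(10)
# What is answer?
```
Call trace (a repeated sub-call is expanded the first time; later identical calls just restate its return value):
f(t=10)
  f(t=9)
    f(t=8)
      f(t=7)
        f(t=6)
          f(t=5)
            f(t=4)
              f(t=3)
                f(t=2)
                  f(t=1)
                  -> return 1
                  f(t=0)
                  -> return 0
                -> return 1
                f(t=1)
                -> return 1
              -> return 2
              f(t=2) -> return 1  (same call as traced above)
            -> return 3
            f(t=3) -> return 2  (same call as traced above)
          -> return 5
          f(t=4) -> return 3  (same call as traced above)
        -> return 8
        f(t=5) -> return 5  (same call as traced above)
      -> return 13
      f(t=6) -> return 8  (same call as traced above)
    -> return 21
    f(t=7) -> return 13  (same call as traced above)
  -> return 34
  f(t=8) -> return 21  (same call as traced above)
-> return 55

Final answer: 55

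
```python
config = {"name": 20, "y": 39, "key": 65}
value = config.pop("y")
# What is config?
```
Trace:
  config={'name': 20, 'y': 39, 'key': 65}
  config={'name': 20, 'key': 65}, value=39

Final answer: {'name': 20, 'key': 65}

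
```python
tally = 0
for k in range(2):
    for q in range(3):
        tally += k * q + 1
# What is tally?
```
Trace:
  tally=0
  tally=1, k=0, q=0
  tally=2, k=0, q=1
  tally=3, k=0, q=2
  tally=4, k=1, q=0
  tally=6, k=1, q=1
  tally=9, k=1, q=2

Final answer: 9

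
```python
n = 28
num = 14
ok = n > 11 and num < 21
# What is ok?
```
Trace:
  n=28
  n=28, num=14
  n=28, num=14, ok=True

Final answer: True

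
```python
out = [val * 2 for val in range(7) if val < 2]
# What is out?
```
Trace:
  val=0
  val=1
  val=2
  val=3
  val=4
  val=5
  val=6
  out=[0, 2]

Final answer: [0, 2]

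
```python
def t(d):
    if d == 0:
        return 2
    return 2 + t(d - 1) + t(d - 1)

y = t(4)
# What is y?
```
Call trace (a repeated sub-call is expanded the first time; later identical calls just restate its return value):
t(d=4)
  t(d=3)
    t(d=2)
      t(d=1)
        t(d=0)
        -> return 2
        t(d=0)
        -> return 2
      -> return 6
      t(d=1) -> return 6  (same call as traced above)
    -> return 14
    t(d=2) -> return 14  (same call as traced above)
  -> return 30
  t(d=3) -> return 30  (same call as traced above)
-> return 62

Final answer: 62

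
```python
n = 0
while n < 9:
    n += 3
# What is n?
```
Trace:
  n=0
  n=3
  n=6
  n=9

Final answer: 9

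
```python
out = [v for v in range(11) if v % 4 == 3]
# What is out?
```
Trace:
  v=0
  v=1
  v=2
  v=3
  v=4
  v=5
  v=6
  v=7
  v=8
  v=9
  v=10
  out=[3, 7]

Final answer: [3, 7]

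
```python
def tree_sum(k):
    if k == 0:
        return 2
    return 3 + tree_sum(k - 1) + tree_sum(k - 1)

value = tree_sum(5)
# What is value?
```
Call trace (a repeated sub-call is expanded the first time; later identical calls just restate its return value):
tree_sum(k=5)
  tree_sum(k=4)
    tree_sum(k=3)
      tree_sum(k=2)
        tree_sum(k=1)
          tree_sum(k=0)
          -> return 2
          tree_sum(k=0)
          -> return 2
        -> return 7
        tree_sum(k=1) -> return 7  (same call as traced above)
      -> return 17
      tree_sum(k=2) -> return 17  (same call as traced above)
    -> return 37
    tree_sum(k=3) -> return 37  (same call as traced above)
  -> return 77
  tree_sum(k=4) -> return 77  (same call as traced above)
-> return 157

Final answer: 157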